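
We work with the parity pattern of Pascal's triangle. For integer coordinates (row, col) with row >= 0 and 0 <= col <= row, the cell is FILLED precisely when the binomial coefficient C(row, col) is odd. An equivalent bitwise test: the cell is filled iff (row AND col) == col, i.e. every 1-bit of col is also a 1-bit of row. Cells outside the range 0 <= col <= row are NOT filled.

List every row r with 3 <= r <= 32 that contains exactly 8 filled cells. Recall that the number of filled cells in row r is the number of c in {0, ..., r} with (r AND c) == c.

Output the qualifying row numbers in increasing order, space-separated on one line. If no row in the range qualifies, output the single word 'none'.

Row r has 2^popcount(r) filled cells, so we need popcount(r) = log2(8) = 3.
Scan r = 3..32 and keep those with exactly 3 one-bits:
r=3=11 popcount=2 -> skip
r=4=100 popcount=1 -> skip
r=5=101 popcount=2 -> skip
r=6=110 popcount=2 -> skip
r=7=111 popcount=3 -> KEEP
r=8=1000 popcount=1 -> skip
r=9=1001 popcount=2 -> skip
r=10=1010 popcount=2 -> skip
r=11=1011 popcount=3 -> KEEP
r=12=1100 popcount=2 -> skip
r=13=1101 popcount=3 -> KEEP
r=14=1110 popcount=3 -> KEEP
r=15=1111 popcount=4 -> skip
r=16=10000 popcount=1 -> skip
r=17=10001 popcount=2 -> skip
r=18=10010 popcount=2 -> skip
r=19=10011 popcount=3 -> KEEP
r=20=10100 popcount=2 -> skip
r=21=10101 popcount=3 -> KEEP
r=22=10110 popcount=3 -> KEEP
r=23=10111 popcount=4 -> skip
r=24=11000 popcount=2 -> skip
r=25=11001 popcount=3 -> KEEP
r=26=11010 popcount=3 -> KEEP
r=27=11011 popcount=4 -> skip
r=28=11100 popcount=3 -> KEEP
r=29=11101 popcount=4 -> skip
r=30=11110 popcount=4 -> skip
r=31=11111 popcount=5 -> skip
r=32=100000 popcount=1 -> skip
Kept rows: 7 11 13 14 19 21 22 25 26 28

Answer: 7 11 13 14 19 21 22 25 26 28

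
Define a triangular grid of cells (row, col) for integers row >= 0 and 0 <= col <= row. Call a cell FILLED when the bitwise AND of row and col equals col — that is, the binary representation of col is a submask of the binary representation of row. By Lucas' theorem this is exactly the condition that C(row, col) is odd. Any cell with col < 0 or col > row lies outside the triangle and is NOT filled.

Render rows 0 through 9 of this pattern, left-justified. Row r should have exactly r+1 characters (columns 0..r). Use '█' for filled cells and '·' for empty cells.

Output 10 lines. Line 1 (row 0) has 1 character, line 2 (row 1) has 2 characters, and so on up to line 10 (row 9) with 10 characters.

Answer: █
██
█·█
████
█···█
██··██
█·█·█·█
████████
█·······█
██······██

Derivation:
r0=0: █
r1=1: ██
r2=10: █·█
r3=11: ████
r4=100: █···█
r5=101: ██··██
r6=110: █·█·█·█
r7=111: ████████
r8=1000: █·······█
r9=1001: ██······██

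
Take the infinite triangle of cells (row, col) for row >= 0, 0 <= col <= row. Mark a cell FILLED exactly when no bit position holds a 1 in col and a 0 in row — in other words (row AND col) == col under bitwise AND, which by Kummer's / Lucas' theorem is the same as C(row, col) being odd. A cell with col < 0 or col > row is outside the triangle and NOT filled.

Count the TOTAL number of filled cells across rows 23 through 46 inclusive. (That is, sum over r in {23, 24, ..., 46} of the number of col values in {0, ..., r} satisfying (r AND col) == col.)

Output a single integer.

r23=10111 pc4: +16 =16
r24=11000 pc2: +4 =20
r25=11001 pc3: +8 =28
r26=11010 pc3: +8 =36
r27=11011 pc4: +16 =52
r28=11100 pc3: +8 =60
r29=11101 pc4: +16 =76
r30=11110 pc4: +16 =92
r31=11111 pc5: +32 =124
r32=100000 pc1: +2 =126
r33=100001 pc2: +4 =130
r34=100010 pc2: +4 =134
r35=100011 pc3: +8 =142
r36=100100 pc2: +4 =146
r37=100101 pc3: +8 =154
r38=100110 pc3: +8 =162
r39=100111 pc4: +16 =178
r40=101000 pc2: +4 =182
r41=101001 pc3: +8 =190
r42=101010 pc3: +8 =198
r43=101011 pc4: +16 =214
r44=101100 pc3: +8 =222
r45=101101 pc4: +16 =238
r46=101110 pc4: +16 =254

Answer: 254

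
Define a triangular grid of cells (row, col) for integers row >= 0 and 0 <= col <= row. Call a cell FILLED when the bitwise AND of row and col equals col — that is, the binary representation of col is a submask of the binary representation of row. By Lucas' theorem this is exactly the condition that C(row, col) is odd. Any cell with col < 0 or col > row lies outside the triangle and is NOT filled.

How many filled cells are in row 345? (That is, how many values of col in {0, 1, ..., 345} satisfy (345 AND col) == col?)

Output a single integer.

345 in binary = 101011001
popcount(345) = number of 1-bits in 101011001 = 5
A col c satisfies (345 AND c) == c iff every set bit of c is also set in 345; each of the 5 set bits of 345 can independently be on or off in c.
count = 2^5 = 32

Answer: 32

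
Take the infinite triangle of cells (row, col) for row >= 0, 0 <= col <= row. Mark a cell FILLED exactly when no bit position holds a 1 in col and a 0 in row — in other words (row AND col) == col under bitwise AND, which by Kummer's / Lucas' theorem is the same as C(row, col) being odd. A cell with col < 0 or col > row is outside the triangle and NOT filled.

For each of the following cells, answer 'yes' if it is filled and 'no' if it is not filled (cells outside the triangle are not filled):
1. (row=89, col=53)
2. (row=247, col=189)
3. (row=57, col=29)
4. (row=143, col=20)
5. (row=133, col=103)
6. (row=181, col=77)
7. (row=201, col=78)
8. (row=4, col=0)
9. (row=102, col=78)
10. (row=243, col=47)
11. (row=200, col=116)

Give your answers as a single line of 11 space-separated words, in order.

Answer: no no no no no no no yes no no no

Derivation:
(89,53): row=0b1011001, col=0b110101, row AND col = 0b10001 = 17; 17 != 53 -> empty
(247,189): row=0b11110111, col=0b10111101, row AND col = 0b10110101 = 181; 181 != 189 -> empty
(57,29): row=0b111001, col=0b11101, row AND col = 0b11001 = 25; 25 != 29 -> empty
(143,20): row=0b10001111, col=0b10100, row AND col = 0b100 = 4; 4 != 20 -> empty
(133,103): row=0b10000101, col=0b1100111, row AND col = 0b101 = 5; 5 != 103 -> empty
(181,77): row=0b10110101, col=0b1001101, row AND col = 0b101 = 5; 5 != 77 -> empty
(201,78): row=0b11001001, col=0b1001110, row AND col = 0b1001000 = 72; 72 != 78 -> empty
(4,0): row=0b100, col=0b0, row AND col = 0b0 = 0; 0 == 0 -> filled
(102,78): row=0b1100110, col=0b1001110, row AND col = 0b1000110 = 70; 70 != 78 -> empty
(243,47): row=0b11110011, col=0b101111, row AND col = 0b100011 = 35; 35 != 47 -> empty
(200,116): row=0b11001000, col=0b1110100, row AND col = 0b1000000 = 64; 64 != 116 -> empty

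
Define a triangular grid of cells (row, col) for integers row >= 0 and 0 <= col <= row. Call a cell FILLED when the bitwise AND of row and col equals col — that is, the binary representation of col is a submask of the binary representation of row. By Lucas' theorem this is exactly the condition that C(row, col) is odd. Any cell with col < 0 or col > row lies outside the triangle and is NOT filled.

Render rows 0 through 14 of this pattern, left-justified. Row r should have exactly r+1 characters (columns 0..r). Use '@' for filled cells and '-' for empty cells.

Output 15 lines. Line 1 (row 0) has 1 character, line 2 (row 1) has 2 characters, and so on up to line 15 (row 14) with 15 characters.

r0=0: @
r1=1: @@
r2=10: @-@
r3=11: @@@@
r4=100: @---@
r5=101: @@--@@
r6=110: @-@-@-@
r7=111: @@@@@@@@
r8=1000: @-------@
r9=1001: @@------@@
r10=1010: @-@-----@-@
r11=1011: @@@@----@@@@
r12=1100: @---@---@---@
r13=1101: @@--@@--@@--@@
r14=1110: @-@-@-@-@-@-@-@

Answer: @
@@
@-@
@@@@
@---@
@@--@@
@-@-@-@
@@@@@@@@
@-------@
@@------@@
@-@-----@-@
@@@@----@@@@
@---@---@---@
@@--@@--@@--@@
@-@-@-@-@-@-@-@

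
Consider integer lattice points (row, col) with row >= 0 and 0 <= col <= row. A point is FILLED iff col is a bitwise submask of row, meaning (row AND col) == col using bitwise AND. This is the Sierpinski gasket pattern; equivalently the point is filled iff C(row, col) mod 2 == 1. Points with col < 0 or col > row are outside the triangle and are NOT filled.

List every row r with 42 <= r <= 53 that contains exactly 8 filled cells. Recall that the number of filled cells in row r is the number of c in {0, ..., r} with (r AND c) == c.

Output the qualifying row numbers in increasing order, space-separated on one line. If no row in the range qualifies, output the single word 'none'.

Answer: 42 44 49 50 52

Derivation:
Row r has 2^popcount(r) filled cells, so we need popcount(r) = log2(8) = 3.
Scan r = 42..53 and keep those with exactly 3 one-bits:
r=42=101010 popcount=3 -> KEEP
r=43=101011 popcount=4 -> skip
r=44=101100 popcount=3 -> KEEP
r=45=101101 popcount=4 -> skip
r=46=101110 popcount=4 -> skip
r=47=101111 popcount=5 -> skip
r=48=110000 popcount=2 -> skip
r=49=110001 popcount=3 -> KEEP
r=50=110010 popcount=3 -> KEEP
r=51=110011 popcount=4 -> skip
r=52=110100 popcount=3 -> KEEP
r=53=110101 popcount=4 -> skip
Kept rows: 42 44 49 50 52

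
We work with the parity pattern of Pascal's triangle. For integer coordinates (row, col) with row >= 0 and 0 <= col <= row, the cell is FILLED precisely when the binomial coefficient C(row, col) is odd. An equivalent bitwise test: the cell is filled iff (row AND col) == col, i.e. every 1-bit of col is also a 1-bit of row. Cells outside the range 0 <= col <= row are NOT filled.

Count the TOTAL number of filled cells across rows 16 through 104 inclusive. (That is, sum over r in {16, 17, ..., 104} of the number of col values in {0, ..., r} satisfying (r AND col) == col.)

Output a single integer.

r16=10000 pc1: +2 =2
r17=10001 pc2: +4 =6
r18=10010 pc2: +4 =10
r19=10011 pc3: +8 =18
r20=10100 pc2: +4 =22
r21=10101 pc3: +8 =30
r22=10110 pc3: +8 =38
r23=10111 pc4: +16 =54
r24=11000 pc2: +4 =58
r25=11001 pc3: +8 =66
r26=11010 pc3: +8 =74
r27=11011 pc4: +16 =90
r28=11100 pc3: +8 =98
r29=11101 pc4: +16 =114
r30=11110 pc4: +16 =130
r31=11111 pc5: +32 =162
r32=100000 pc1: +2 =164
r33=100001 pc2: +4 =168
r34=100010 pc2: +4 =172
r35=100011 pc3: +8 =180
r36=100100 pc2: +4 =184
r37=100101 pc3: +8 =192
r38=100110 pc3: +8 =200
r39=100111 pc4: +16 =216
r40=101000 pc2: +4 =220
r41=101001 pc3: +8 =228
r42=101010 pc3: +8 =236
r43=101011 pc4: +16 =252
r44=101100 pc3: +8 =260
r45=101101 pc4: +16 =276
r46=101110 pc4: +16 =292
r47=101111 pc5: +32 =324
r48=110000 pc2: +4 =328
r49=110001 pc3: +8 =336
r50=110010 pc3: +8 =344
r51=110011 pc4: +16 =360
r52=110100 pc3: +8 =368
r53=110101 pc4: +16 =384
r54=110110 pc4: +16 =400
r55=110111 pc5: +32 =432
r56=111000 pc3: +8 =440
r57=111001 pc4: +16 =456
r58=111010 pc4: +16 =472
r59=111011 pc5: +32 =504
r60=111100 pc4: +16 =520
r61=111101 pc5: +32 =552
r62=111110 pc5: +32 =584
r63=111111 pc6: +64 =648
r64=1000000 pc1: +2 =650
r65=1000001 pc2: +4 =654
r66=1000010 pc2: +4 =658
r67=1000011 pc3: +8 =666
r68=1000100 pc2: +4 =670
r69=1000101 pc3: +8 =678
r70=1000110 pc3: +8 =686
r71=1000111 pc4: +16 =702
r72=1001000 pc2: +4 =706
r73=1001001 pc3: +8 =714
r74=1001010 pc3: +8 =722
r75=1001011 pc4: +16 =738
r76=1001100 pc3: +8 =746
r77=1001101 pc4: +16 =762
r78=1001110 pc4: +16 =778
r79=1001111 pc5: +32 =810
r80=1010000 pc2: +4 =814
r81=1010001 pc3: +8 =822
r82=1010010 pc3: +8 =830
r83=1010011 pc4: +16 =846
r84=1010100 pc3: +8 =854
r85=1010101 pc4: +16 =870
r86=1010110 pc4: +16 =886
r87=1010111 pc5: +32 =918
r88=1011000 pc3: +8 =926
r89=1011001 pc4: +16 =942
r90=1011010 pc4: +16 =958
r91=1011011 pc5: +32 =990
r92=1011100 pc4: +16 =1006
r93=1011101 pc5: +32 =1038
r94=1011110 pc5: +32 =1070
r95=1011111 pc6: +64 =1134
r96=1100000 pc2: +4 =1138
r97=1100001 pc3: +8 =1146
r98=1100010 pc3: +8 =1154
r99=1100011 pc4: +16 =1170
r100=1100100 pc3: +8 =1178
r101=1100101 pc4: +16 =1194
r102=1100110 pc4: +16 =1210
r103=1100111 pc5: +32 =1242
r104=1101000 pc3: +8 =1250

Answer: 1250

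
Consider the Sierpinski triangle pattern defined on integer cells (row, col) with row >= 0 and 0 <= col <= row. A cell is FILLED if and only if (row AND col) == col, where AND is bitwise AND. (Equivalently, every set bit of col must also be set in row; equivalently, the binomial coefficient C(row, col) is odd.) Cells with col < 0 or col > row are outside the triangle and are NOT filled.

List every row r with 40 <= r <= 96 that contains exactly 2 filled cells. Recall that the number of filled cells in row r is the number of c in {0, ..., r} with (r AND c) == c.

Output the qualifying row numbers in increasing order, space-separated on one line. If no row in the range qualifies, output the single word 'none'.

Row r has 2^popcount(r) filled cells, so we need popcount(r) = log2(2) = 1.
Scan r = 40..96 and keep those with exactly 1 one-bits:
r=40=101000 popcount=2 -> skip
r=41=101001 popcount=3 -> skip
r=42=101010 popcount=3 -> skip
r=43=101011 popcount=4 -> skip
r=44=101100 popcount=3 -> skip
r=45=101101 popcount=4 -> skip
r=46=101110 popcount=4 -> skip
r=47=101111 popcount=5 -> skip
r=48=110000 popcount=2 -> skip
r=49=110001 popcount=3 -> skip
r=50=110010 popcount=3 -> skip
r=51=110011 popcount=4 -> skip
r=52=110100 popcount=3 -> skip
r=53=110101 popcount=4 -> skip
r=54=110110 popcount=4 -> skip
r=55=110111 popcount=5 -> skip
r=56=111000 popcount=3 -> skip
r=57=111001 popcount=4 -> skip
r=58=111010 popcount=4 -> skip
r=59=111011 popcount=5 -> skip
r=60=111100 popcount=4 -> skip
r=61=111101 popcount=5 -> skip
r=62=111110 popcount=5 -> skip
r=63=111111 popcount=6 -> skip
r=64=1000000 popcount=1 -> KEEP
r=65=1000001 popcount=2 -> skip
r=66=1000010 popcount=2 -> skip
r=67=1000011 popcount=3 -> skip
r=68=1000100 popcount=2 -> skip
r=69=1000101 popcount=3 -> skip
r=70=1000110 popcount=3 -> skip
r=71=1000111 popcount=4 -> skip
r=72=1001000 popcount=2 -> skip
r=73=1001001 popcount=3 -> skip
r=74=1001010 popcount=3 -> skip
r=75=1001011 popcount=4 -> skip
r=76=1001100 popcount=3 -> skip
r=77=1001101 popcount=4 -> skip
r=78=1001110 popcount=4 -> skip
r=79=1001111 popcount=5 -> skip
r=80=1010000 popcount=2 -> skip
r=81=1010001 popcount=3 -> skip
r=82=1010010 popcount=3 -> skip
r=83=1010011 popcount=4 -> skip
r=84=1010100 popcount=3 -> skip
r=85=1010101 popcount=4 -> skip
r=86=1010110 popcount=4 -> skip
r=87=1010111 popcount=5 -> skip
r=88=1011000 popcount=3 -> skip
r=89=1011001 popcount=4 -> skip
r=90=1011010 popcount=4 -> skip
r=91=1011011 popcount=5 -> skip
r=92=1011100 popcount=4 -> skip
r=93=1011101 popcount=5 -> skip
r=94=1011110 popcount=5 -> skip
r=95=1011111 popcount=6 -> skip
r=96=1100000 popcount=2 -> skip
Kept rows: 64

Answer: 64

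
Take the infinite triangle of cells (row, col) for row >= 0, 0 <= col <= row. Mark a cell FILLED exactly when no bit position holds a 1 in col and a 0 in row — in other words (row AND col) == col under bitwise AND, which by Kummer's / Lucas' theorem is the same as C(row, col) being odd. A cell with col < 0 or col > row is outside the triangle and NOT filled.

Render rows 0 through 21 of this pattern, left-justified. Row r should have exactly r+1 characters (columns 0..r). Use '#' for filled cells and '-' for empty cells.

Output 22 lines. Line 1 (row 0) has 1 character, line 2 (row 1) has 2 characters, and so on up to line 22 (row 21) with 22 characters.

Answer: #
##
#-#
####
#---#
##--##
#-#-#-#
########
#-------#
##------##
#-#-----#-#
####----####
#---#---#---#
##--##--##--##
#-#-#-#-#-#-#-#
################
#---------------#
##--------------##
#-#-------------#-#
####------------####
#---#-----------#---#
##--##----------##--##

Derivation:
r0=0: #
r1=1: ##
r2=10: #-#
r3=11: ####
r4=100: #---#
r5=101: ##--##
r6=110: #-#-#-#
r7=111: ########
r8=1000: #-------#
r9=1001: ##------##
r10=1010: #-#-----#-#
r11=1011: ####----####
r12=1100: #---#---#---#
r13=1101: ##--##--##--##
r14=1110: #-#-#-#-#-#-#-#
r15=1111: ################
r16=10000: #---------------#
r17=10001: ##--------------##
r18=10010: #-#-------------#-#
r19=10011: ####------------####
r20=10100: #---#-----------#---#
r21=10101: ##--##----------##--##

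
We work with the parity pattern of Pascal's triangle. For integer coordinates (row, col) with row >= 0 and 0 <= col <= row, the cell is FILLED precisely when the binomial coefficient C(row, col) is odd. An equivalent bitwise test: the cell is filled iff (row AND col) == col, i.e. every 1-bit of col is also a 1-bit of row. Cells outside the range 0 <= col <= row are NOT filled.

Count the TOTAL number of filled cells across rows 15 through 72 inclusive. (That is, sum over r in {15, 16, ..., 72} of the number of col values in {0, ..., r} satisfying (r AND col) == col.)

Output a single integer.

Answer: 722

Derivation:
r15=1111 pc4: +16 =16
r16=10000 pc1: +2 =18
r17=10001 pc2: +4 =22
r18=10010 pc2: +4 =26
r19=10011 pc3: +8 =34
r20=10100 pc2: +4 =38
r21=10101 pc3: +8 =46
r22=10110 pc3: +8 =54
r23=10111 pc4: +16 =70
r24=11000 pc2: +4 =74
r25=11001 pc3: +8 =82
r26=11010 pc3: +8 =90
r27=11011 pc4: +16 =106
r28=11100 pc3: +8 =114
r29=11101 pc4: +16 =130
r30=11110 pc4: +16 =146
r31=11111 pc5: +32 =178
r32=100000 pc1: +2 =180
r33=100001 pc2: +4 =184
r34=100010 pc2: +4 =188
r35=100011 pc3: +8 =196
r36=100100 pc2: +4 =200
r37=100101 pc3: +8 =208
r38=100110 pc3: +8 =216
r39=100111 pc4: +16 =232
r40=101000 pc2: +4 =236
r41=101001 pc3: +8 =244
r42=101010 pc3: +8 =252
r43=101011 pc4: +16 =268
r44=101100 pc3: +8 =276
r45=101101 pc4: +16 =292
r46=101110 pc4: +16 =308
r47=101111 pc5: +32 =340
r48=110000 pc2: +4 =344
r49=110001 pc3: +8 =352
r50=110010 pc3: +8 =360
r51=110011 pc4: +16 =376
r52=110100 pc3: +8 =384
r53=110101 pc4: +16 =400
r54=110110 pc4: +16 =416
r55=110111 pc5: +32 =448
r56=111000 pc3: +8 =456
r57=111001 pc4: +16 =472
r58=111010 pc4: +16 =488
r59=111011 pc5: +32 =520
r60=111100 pc4: +16 =536
r61=111101 pc5: +32 =568
r62=111110 pc5: +32 =600
r63=111111 pc6: +64 =664
r64=1000000 pc1: +2 =666
r65=1000001 pc2: +4 =670
r66=1000010 pc2: +4 =674
r67=1000011 pc3: +8 =682
r68=1000100 pc2: +4 =686
r69=1000101 pc3: +8 =694
r70=1000110 pc3: +8 =702
r71=1000111 pc4: +16 =718
r72=1001000 pc2: +4 =722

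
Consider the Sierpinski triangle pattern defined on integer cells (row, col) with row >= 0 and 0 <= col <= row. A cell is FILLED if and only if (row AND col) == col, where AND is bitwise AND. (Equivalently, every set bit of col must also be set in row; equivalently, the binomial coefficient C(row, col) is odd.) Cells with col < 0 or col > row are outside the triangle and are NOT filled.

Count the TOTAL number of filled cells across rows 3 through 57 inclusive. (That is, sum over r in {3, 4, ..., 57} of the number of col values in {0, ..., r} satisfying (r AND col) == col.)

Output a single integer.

Answer: 532

Derivation:
r3=11 pc2: +4 =4
r4=100 pc1: +2 =6
r5=101 pc2: +4 =10
r6=110 pc2: +4 =14
r7=111 pc3: +8 =22
r8=1000 pc1: +2 =24
r9=1001 pc2: +4 =28
r10=1010 pc2: +4 =32
r11=1011 pc3: +8 =40
r12=1100 pc2: +4 =44
r13=1101 pc3: +8 =52
r14=1110 pc3: +8 =60
r15=1111 pc4: +16 =76
r16=10000 pc1: +2 =78
r17=10001 pc2: +4 =82
r18=10010 pc2: +4 =86
r19=10011 pc3: +8 =94
r20=10100 pc2: +4 =98
r21=10101 pc3: +8 =106
r22=10110 pc3: +8 =114
r23=10111 pc4: +16 =130
r24=11000 pc2: +4 =134
r25=11001 pc3: +8 =142
r26=11010 pc3: +8 =150
r27=11011 pc4: +16 =166
r28=11100 pc3: +8 =174
r29=11101 pc4: +16 =190
r30=11110 pc4: +16 =206
r31=11111 pc5: +32 =238
r32=100000 pc1: +2 =240
r33=100001 pc2: +4 =244
r34=100010 pc2: +4 =248
r35=100011 pc3: +8 =256
r36=100100 pc2: +4 =260
r37=100101 pc3: +8 =268
r38=100110 pc3: +8 =276
r39=100111 pc4: +16 =292
r40=101000 pc2: +4 =296
r41=101001 pc3: +8 =304
r42=101010 pc3: +8 =312
r43=101011 pc4: +16 =328
r44=101100 pc3: +8 =336
r45=101101 pc4: +16 =352
r46=101110 pc4: +16 =368
r47=101111 pc5: +32 =400
r48=110000 pc2: +4 =404
r49=110001 pc3: +8 =412
r50=110010 pc3: +8 =420
r51=110011 pc4: +16 =436
r52=110100 pc3: +8 =444
r53=110101 pc4: +16 =460
r54=110110 pc4: +16 =476
r55=110111 pc5: +32 =508
r56=111000 pc3: +8 =516
r57=111001 pc4: +16 =532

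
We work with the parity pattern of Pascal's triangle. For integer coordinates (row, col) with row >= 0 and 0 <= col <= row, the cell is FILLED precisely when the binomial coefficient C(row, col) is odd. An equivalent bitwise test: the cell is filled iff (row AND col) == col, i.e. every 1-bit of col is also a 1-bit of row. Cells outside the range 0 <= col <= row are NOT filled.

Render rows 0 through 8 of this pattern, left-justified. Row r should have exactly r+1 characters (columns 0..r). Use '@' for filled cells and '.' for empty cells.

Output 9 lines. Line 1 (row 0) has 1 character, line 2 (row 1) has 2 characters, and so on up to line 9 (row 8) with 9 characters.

r0=0: @
r1=1: @@
r2=10: @.@
r3=11: @@@@
r4=100: @...@
r5=101: @@..@@
r6=110: @.@.@.@
r7=111: @@@@@@@@
r8=1000: @.......@

Answer: @
@@
@.@
@@@@
@...@
@@..@@
@.@.@.@
@@@@@@@@
@.......@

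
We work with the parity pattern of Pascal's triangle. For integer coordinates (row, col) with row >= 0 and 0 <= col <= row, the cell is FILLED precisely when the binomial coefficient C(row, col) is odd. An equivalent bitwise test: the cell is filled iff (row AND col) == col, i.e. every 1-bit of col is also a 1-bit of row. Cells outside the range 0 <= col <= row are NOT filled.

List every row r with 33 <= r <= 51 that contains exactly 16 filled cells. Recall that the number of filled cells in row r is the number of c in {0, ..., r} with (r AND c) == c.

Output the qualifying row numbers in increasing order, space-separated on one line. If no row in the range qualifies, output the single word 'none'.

Row r has 2^popcount(r) filled cells, so we need popcount(r) = log2(16) = 4.
Scan r = 33..51 and keep those with exactly 4 one-bits:
r=33=100001 popcount=2 -> skip
r=34=100010 popcount=2 -> skip
r=35=100011 popcount=3 -> skip
r=36=100100 popcount=2 -> skip
r=37=100101 popcount=3 -> skip
r=38=100110 popcount=3 -> skip
r=39=100111 popcount=4 -> KEEP
r=40=101000 popcount=2 -> skip
r=41=101001 popcount=3 -> skip
r=42=101010 popcount=3 -> skip
r=43=101011 popcount=4 -> KEEP
r=44=101100 popcount=3 -> skip
r=45=101101 popcount=4 -> KEEP
r=46=101110 popcount=4 -> KEEP
r=47=101111 popcount=5 -> skip
r=48=110000 popcount=2 -> skip
r=49=110001 popcount=3 -> skip
r=50=110010 popcount=3 -> skip
r=51=110011 popcount=4 -> KEEP
Kept rows: 39 43 45 46 51

Answer: 39 43 45 46 51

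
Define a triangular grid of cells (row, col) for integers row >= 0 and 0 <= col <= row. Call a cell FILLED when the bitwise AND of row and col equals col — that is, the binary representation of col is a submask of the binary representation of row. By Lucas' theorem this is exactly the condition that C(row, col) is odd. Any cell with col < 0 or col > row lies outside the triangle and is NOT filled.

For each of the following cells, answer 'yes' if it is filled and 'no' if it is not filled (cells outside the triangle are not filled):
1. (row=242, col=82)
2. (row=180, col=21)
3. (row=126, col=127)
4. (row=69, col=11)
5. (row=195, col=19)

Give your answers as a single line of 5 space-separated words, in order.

(242,82): row=0b11110010, col=0b1010010, row AND col = 0b1010010 = 82; 82 == 82 -> filled
(180,21): row=0b10110100, col=0b10101, row AND col = 0b10100 = 20; 20 != 21 -> empty
(126,127): col outside [0, 126] -> not filled
(69,11): row=0b1000101, col=0b1011, row AND col = 0b1 = 1; 1 != 11 -> empty
(195,19): row=0b11000011, col=0b10011, row AND col = 0b11 = 3; 3 != 19 -> empty

Answer: yes no no no no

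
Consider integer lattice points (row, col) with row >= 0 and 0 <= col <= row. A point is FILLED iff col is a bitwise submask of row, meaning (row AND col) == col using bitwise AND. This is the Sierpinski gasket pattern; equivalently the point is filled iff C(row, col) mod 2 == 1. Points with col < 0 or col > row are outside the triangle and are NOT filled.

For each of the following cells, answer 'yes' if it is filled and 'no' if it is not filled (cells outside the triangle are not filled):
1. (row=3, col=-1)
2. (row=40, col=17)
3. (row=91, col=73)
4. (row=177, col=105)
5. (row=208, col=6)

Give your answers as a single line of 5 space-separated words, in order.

Answer: no no yes no no

Derivation:
(3,-1): col outside [0, 3] -> not filled
(40,17): row=0b101000, col=0b10001, row AND col = 0b0 = 0; 0 != 17 -> empty
(91,73): row=0b1011011, col=0b1001001, row AND col = 0b1001001 = 73; 73 == 73 -> filled
(177,105): row=0b10110001, col=0b1101001, row AND col = 0b100001 = 33; 33 != 105 -> empty
(208,6): row=0b11010000, col=0b110, row AND col = 0b0 = 0; 0 != 6 -> empty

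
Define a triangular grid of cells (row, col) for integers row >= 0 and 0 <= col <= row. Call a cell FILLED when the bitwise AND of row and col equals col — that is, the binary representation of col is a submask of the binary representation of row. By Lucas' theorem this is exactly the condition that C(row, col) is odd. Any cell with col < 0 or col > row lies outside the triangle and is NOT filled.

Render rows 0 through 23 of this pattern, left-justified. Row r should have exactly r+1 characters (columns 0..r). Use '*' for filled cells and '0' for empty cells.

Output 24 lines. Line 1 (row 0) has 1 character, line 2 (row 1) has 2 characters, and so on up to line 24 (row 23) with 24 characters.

Answer: *
**
*0*
****
*000*
**00**
*0*0*0*
********
*0000000*
**000000**
*0*00000*0*
****0000****
*000*000*000*
**00**00**00**
*0*0*0*0*0*0*0*
****************
*000000000000000*
**00000000000000**
*0*0000000000000*0*
****000000000000****
*000*00000000000*000*
**00**0000000000**00**
*0*0*0*000000000*0*0*0*
********00000000********

Derivation:
r0=0: *
r1=1: **
r2=10: *0*
r3=11: ****
r4=100: *000*
r5=101: **00**
r6=110: *0*0*0*
r7=111: ********
r8=1000: *0000000*
r9=1001: **000000**
r10=1010: *0*00000*0*
r11=1011: ****0000****
r12=1100: *000*000*000*
r13=1101: **00**00**00**
r14=1110: *0*0*0*0*0*0*0*
r15=1111: ****************
r16=10000: *000000000000000*
r17=10001: **00000000000000**
r18=10010: *0*0000000000000*0*
r19=10011: ****000000000000****
r20=10100: *000*00000000000*000*
r21=10101: **00**0000000000**00**
r22=10110: *0*0*0*000000000*0*0*0*
r23=10111: ********00000000********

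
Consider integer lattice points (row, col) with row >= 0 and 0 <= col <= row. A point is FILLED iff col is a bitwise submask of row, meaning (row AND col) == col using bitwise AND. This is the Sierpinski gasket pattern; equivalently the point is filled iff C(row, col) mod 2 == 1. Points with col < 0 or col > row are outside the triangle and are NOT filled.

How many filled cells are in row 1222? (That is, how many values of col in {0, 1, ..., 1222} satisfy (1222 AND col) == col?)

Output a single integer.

1222 in binary = 10011000110
popcount(1222) = number of 1-bits in 10011000110 = 5
A col c satisfies (1222 AND c) == c iff every set bit of c is also set in 1222; each of the 5 set bits of 1222 can independently be on or off in c.
count = 2^5 = 32

Answer: 32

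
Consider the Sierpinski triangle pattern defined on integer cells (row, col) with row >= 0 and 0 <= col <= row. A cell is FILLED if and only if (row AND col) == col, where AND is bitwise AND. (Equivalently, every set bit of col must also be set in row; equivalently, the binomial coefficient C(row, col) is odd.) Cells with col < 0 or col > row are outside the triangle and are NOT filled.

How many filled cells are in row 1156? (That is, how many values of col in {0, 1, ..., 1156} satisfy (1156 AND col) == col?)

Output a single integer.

1156 in binary = 10010000100
popcount(1156) = number of 1-bits in 10010000100 = 3
A col c satisfies (1156 AND c) == c iff every set bit of c is also set in 1156; each of the 3 set bits of 1156 can independently be on or off in c.
count = 2^3 = 8

Answer: 8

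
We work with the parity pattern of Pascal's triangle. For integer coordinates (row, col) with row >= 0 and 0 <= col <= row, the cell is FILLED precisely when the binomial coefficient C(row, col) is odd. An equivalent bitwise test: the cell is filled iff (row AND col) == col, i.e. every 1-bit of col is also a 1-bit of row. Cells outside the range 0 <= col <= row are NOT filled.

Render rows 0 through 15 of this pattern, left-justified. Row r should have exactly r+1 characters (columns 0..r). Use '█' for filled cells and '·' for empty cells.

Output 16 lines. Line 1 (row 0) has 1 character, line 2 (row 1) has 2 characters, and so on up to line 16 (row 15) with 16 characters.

r0=0: █
r1=1: ██
r2=10: █·█
r3=11: ████
r4=100: █···█
r5=101: ██··██
r6=110: █·█·█·█
r7=111: ████████
r8=1000: █·······█
r9=1001: ██······██
r10=1010: █·█·····█·█
r11=1011: ████····████
r12=1100: █···█···█···█
r13=1101: ██··██··██··██
r14=1110: █·█·█·█·█·█·█·█
r15=1111: ████████████████

Answer: █
██
█·█
████
█···█
██··██
█·█·█·█
████████
█·······█
██······██
█·█·····█·█
████····████
█···█···█···█
██··██··██··██
█·█·█·█·█·█·█·█
████████████████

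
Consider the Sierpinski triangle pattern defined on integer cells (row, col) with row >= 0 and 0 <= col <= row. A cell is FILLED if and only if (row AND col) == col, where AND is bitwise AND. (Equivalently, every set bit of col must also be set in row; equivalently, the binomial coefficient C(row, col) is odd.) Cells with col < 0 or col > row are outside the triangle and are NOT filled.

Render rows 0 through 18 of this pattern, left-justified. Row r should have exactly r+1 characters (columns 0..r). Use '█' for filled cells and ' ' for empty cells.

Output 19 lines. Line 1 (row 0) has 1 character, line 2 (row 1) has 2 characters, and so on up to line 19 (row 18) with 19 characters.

Answer: █
██
█ █
████
█   █
██  ██
█ █ █ █
████████
█       █
██      ██
█ █     █ █
████    ████
█   █   █   █
██  ██  ██  ██
█ █ █ █ █ █ █ █
████████████████
█               █
██              ██
█ █             █ █

Derivation:
r0=0: █
r1=1: ██
r2=10: █ █
r3=11: ████
r4=100: █   █
r5=101: ██  ██
r6=110: █ █ █ █
r7=111: ████████
r8=1000: █       █
r9=1001: ██      ██
r10=1010: █ █     █ █
r11=1011: ████    ████
r12=1100: █   █   █   █
r13=1101: ██  ██  ██  ██
r14=1110: █ █ █ █ █ █ █ █
r15=1111: ████████████████
r16=10000: █               █
r17=10001: ██              ██
r18=10010: █ █             █ █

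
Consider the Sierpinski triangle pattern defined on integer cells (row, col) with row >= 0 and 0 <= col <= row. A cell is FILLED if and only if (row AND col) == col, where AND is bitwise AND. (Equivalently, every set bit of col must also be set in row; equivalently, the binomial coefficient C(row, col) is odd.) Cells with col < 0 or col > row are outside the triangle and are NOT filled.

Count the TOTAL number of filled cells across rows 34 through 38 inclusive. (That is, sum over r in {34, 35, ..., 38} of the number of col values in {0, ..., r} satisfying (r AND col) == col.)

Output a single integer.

r34=100010 pc2: +4 =4
r35=100011 pc3: +8 =12
r36=100100 pc2: +4 =16
r37=100101 pc3: +8 =24
r38=100110 pc3: +8 =32

Answer: 32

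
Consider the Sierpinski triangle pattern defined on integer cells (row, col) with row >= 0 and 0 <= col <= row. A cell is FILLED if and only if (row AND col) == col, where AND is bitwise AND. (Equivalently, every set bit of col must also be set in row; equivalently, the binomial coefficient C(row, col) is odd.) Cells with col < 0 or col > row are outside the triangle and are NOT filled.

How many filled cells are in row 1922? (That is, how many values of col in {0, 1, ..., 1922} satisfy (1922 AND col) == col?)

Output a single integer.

Answer: 32

Derivation:
1922 in binary = 11110000010
popcount(1922) = number of 1-bits in 11110000010 = 5
A col c satisfies (1922 AND c) == c iff every set bit of c is also set in 1922; each of the 5 set bits of 1922 can independently be on or off in c.
count = 2^5 = 32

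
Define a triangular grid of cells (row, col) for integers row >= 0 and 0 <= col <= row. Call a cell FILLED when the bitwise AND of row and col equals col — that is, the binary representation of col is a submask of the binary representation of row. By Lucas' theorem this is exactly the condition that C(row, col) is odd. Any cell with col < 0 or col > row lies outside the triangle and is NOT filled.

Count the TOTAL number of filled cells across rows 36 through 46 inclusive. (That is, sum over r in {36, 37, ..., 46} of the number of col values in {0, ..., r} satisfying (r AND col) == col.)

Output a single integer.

r36=100100 pc2: +4 =4
r37=100101 pc3: +8 =12
r38=100110 pc3: +8 =20
r39=100111 pc4: +16 =36
r40=101000 pc2: +4 =40
r41=101001 pc3: +8 =48
r42=101010 pc3: +8 =56
r43=101011 pc4: +16 =72
r44=101100 pc3: +8 =80
r45=101101 pc4: +16 =96
r46=101110 pc4: +16 =112

Answer: 112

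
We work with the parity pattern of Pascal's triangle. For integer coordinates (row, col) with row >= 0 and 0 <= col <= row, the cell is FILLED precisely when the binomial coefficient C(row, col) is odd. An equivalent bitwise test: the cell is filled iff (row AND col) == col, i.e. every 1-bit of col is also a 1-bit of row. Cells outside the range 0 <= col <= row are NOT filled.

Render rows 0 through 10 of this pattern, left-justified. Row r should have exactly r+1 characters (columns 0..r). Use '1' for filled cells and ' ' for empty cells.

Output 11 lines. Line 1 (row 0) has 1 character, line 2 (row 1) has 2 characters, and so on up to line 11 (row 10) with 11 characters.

r0=0: 1
r1=1: 11
r2=10: 1 1
r3=11: 1111
r4=100: 1   1
r5=101: 11  11
r6=110: 1 1 1 1
r7=111: 11111111
r8=1000: 1       1
r9=1001: 11      11
r10=1010: 1 1     1 1

Answer: 1
11
1 1
1111
1   1
11  11
1 1 1 1
11111111
1       1
11      11
1 1     1 1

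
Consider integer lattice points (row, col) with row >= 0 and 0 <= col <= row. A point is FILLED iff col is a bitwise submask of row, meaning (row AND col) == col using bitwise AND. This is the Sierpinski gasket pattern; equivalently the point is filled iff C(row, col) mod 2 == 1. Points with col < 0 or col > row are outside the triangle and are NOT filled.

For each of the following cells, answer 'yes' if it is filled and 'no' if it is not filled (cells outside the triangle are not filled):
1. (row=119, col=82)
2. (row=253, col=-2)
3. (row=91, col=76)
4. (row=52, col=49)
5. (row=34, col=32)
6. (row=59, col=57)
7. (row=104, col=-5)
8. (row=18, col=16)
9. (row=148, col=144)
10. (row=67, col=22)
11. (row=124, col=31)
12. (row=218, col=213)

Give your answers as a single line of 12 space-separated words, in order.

Answer: yes no no no yes yes no yes yes no no no

Derivation:
(119,82): row=0b1110111, col=0b1010010, row AND col = 0b1010010 = 82; 82 == 82 -> filled
(253,-2): col outside [0, 253] -> not filled
(91,76): row=0b1011011, col=0b1001100, row AND col = 0b1001000 = 72; 72 != 76 -> empty
(52,49): row=0b110100, col=0b110001, row AND col = 0b110000 = 48; 48 != 49 -> empty
(34,32): row=0b100010, col=0b100000, row AND col = 0b100000 = 32; 32 == 32 -> filled
(59,57): row=0b111011, col=0b111001, row AND col = 0b111001 = 57; 57 == 57 -> filled
(104,-5): col outside [0, 104] -> not filled
(18,16): row=0b10010, col=0b10000, row AND col = 0b10000 = 16; 16 == 16 -> filled
(148,144): row=0b10010100, col=0b10010000, row AND col = 0b10010000 = 144; 144 == 144 -> filled
(67,22): row=0b1000011, col=0b10110, row AND col = 0b10 = 2; 2 != 22 -> empty
(124,31): row=0b1111100, col=0b11111, row AND col = 0b11100 = 28; 28 != 31 -> empty
(218,213): row=0b11011010, col=0b11010101, row AND col = 0b11010000 = 208; 208 != 213 -> empty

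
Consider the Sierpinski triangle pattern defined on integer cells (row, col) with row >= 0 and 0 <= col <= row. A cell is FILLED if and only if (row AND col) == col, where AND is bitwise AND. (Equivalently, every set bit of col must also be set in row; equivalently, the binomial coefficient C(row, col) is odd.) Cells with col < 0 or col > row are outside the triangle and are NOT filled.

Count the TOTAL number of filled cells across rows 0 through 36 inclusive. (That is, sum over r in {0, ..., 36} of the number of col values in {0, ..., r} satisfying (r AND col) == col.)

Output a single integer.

r0=0 pc0: +1 =1
r1=1 pc1: +2 =3
r2=10 pc1: +2 =5
r3=11 pc2: +4 =9
r4=100 pc1: +2 =11
r5=101 pc2: +4 =15
r6=110 pc2: +4 =19
r7=111 pc3: +8 =27
r8=1000 pc1: +2 =29
r9=1001 pc2: +4 =33
r10=1010 pc2: +4 =37
r11=1011 pc3: +8 =45
r12=1100 pc2: +4 =49
r13=1101 pc3: +8 =57
r14=1110 pc3: +8 =65
r15=1111 pc4: +16 =81
r16=10000 pc1: +2 =83
r17=10001 pc2: +4 =87
r18=10010 pc2: +4 =91
r19=10011 pc3: +8 =99
r20=10100 pc2: +4 =103
r21=10101 pc3: +8 =111
r22=10110 pc3: +8 =119
r23=10111 pc4: +16 =135
r24=11000 pc2: +4 =139
r25=11001 pc3: +8 =147
r26=11010 pc3: +8 =155
r27=11011 pc4: +16 =171
r28=11100 pc3: +8 =179
r29=11101 pc4: +16 =195
r30=11110 pc4: +16 =211
r31=11111 pc5: +32 =243
r32=100000 pc1: +2 =245
r33=100001 pc2: +4 =249
r34=100010 pc2: +4 =253
r35=100011 pc3: +8 =261
r36=100100 pc2: +4 =265

Answer: 265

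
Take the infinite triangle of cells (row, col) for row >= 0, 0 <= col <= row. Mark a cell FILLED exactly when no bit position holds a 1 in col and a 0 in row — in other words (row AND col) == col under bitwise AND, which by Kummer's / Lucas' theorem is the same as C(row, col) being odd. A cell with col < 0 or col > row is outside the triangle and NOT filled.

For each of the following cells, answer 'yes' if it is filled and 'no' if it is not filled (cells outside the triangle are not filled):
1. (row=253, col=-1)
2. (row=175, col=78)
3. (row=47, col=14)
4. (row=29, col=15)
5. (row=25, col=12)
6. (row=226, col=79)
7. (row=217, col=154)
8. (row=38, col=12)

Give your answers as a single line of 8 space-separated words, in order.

(253,-1): col outside [0, 253] -> not filled
(175,78): row=0b10101111, col=0b1001110, row AND col = 0b1110 = 14; 14 != 78 -> empty
(47,14): row=0b101111, col=0b1110, row AND col = 0b1110 = 14; 14 == 14 -> filled
(29,15): row=0b11101, col=0b1111, row AND col = 0b1101 = 13; 13 != 15 -> empty
(25,12): row=0b11001, col=0b1100, row AND col = 0b1000 = 8; 8 != 12 -> empty
(226,79): row=0b11100010, col=0b1001111, row AND col = 0b1000010 = 66; 66 != 79 -> empty
(217,154): row=0b11011001, col=0b10011010, row AND col = 0b10011000 = 152; 152 != 154 -> empty
(38,12): row=0b100110, col=0b1100, row AND col = 0b100 = 4; 4 != 12 -> empty

Answer: no no yes no no no no no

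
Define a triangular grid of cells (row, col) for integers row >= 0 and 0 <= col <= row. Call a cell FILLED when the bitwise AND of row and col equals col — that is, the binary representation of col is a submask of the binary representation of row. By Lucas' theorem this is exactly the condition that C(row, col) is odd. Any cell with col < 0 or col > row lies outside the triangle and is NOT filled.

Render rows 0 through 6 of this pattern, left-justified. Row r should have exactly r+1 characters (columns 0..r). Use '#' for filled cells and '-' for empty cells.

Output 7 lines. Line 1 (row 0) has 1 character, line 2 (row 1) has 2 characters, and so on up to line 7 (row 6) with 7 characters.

r0=0: #
r1=1: ##
r2=10: #-#
r3=11: ####
r4=100: #---#
r5=101: ##--##
r6=110: #-#-#-#

Answer: #
##
#-#
####
#---#
##--##
#-#-#-#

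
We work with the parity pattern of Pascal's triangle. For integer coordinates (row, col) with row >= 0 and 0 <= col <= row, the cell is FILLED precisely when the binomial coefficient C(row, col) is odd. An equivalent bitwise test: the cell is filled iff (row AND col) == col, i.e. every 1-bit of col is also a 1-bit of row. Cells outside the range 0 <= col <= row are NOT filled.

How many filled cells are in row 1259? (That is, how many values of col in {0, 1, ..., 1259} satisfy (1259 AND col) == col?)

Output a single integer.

Answer: 128

Derivation:
1259 in binary = 10011101011
popcount(1259) = number of 1-bits in 10011101011 = 7
A col c satisfies (1259 AND c) == c iff every set bit of c is also set in 1259; each of the 7 set bits of 1259 can independently be on or off in c.
count = 2^7 = 128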